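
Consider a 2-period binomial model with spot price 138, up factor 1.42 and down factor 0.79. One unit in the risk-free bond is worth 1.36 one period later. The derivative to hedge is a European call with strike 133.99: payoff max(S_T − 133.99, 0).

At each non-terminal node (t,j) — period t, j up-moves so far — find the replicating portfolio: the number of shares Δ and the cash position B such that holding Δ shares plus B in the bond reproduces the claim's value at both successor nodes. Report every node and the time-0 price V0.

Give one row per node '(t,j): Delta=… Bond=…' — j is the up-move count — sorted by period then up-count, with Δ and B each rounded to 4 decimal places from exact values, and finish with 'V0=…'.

(0,0): Delta=0.9614 Bond=-66.8876
(1,0): Delta=0.3031 Bond=-19.1953
(1,1): Delta=1.0000 Bond=-98.5221
V0=65.7920

Under the risk-neutral measure, an up-move has probability p* = (R−d)/(u−d) = 0.9048 and values discount at R = 1.36.
At expiry t=2: V(2,0)=0.0000, V(2,1)=20.8184, V(2,2)=144.2732
(1,0): S=109.0200. Δ = (V_up−V_dn)/(S_up−S_dn) = (20.8184−0.0000)/(154.8084−86.1258) = 0.3031. V = [p*·20.8184 + (1−p*)·0.0000]/1.36 = 13.8498. B = V − Δ·S = -19.1953.
(1,1): S=195.9600. Δ = (V_up−V_dn)/(S_up−S_dn) = (144.2732−20.8184)/(278.2632−154.8084) = 1.0000. V = [p*·144.2732 + (1−p*)·20.8184]/1.36 = 97.4379. B = V − Δ·S = -98.5221.
(0,0): S=138.0000. Δ = (V_up−V_dn)/(S_up−S_dn) = (97.4379−13.8498)/(195.9600−109.0200) = 0.9614. V = [p*·97.4379 + (1−p*)·13.8498]/1.36 = 65.7920. B = V − Δ·S = -66.8876.
The time-0 hedge costs 65.7920, which is the no-arbitrage price.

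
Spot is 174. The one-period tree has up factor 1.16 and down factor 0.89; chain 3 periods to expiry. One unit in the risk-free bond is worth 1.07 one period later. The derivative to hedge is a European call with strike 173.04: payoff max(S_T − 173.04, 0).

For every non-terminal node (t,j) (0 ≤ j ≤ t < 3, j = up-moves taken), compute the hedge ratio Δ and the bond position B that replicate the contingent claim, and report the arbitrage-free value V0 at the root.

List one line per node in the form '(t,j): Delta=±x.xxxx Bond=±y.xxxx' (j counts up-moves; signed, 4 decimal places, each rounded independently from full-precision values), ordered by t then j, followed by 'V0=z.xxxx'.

(0,0): Delta=0.8144 Bond=-105.0412
(1,0): Delta=0.5266 Bond=-67.8312
(1,1): Delta=0.9248 Bond=-134.6755
(2,0): Delta=0.0000 Bond=0.0000
(2,1): Delta=0.7286 Bond=-108.8690
(2,2): Delta=1.0000 Bond=-161.7196
V0=36.6585

Under the risk-neutral measure, an up-move has probability p* = (R−d)/(u−d) = 0.6667 and values discount at R = 1.07.
At expiry t=3: V(3,0)=0.0000, V(3,1)=0.0000, V(3,2)=35.3396, V(3,3)=98.5559
Node (2,0) S=137.8254: V=(p*·0.0000+(1−p*)·0.0000)/1.07=0.0000; Δ=(0.0000−0.0000)/(159.8775−122.6646)=0.0000; B=V−Δ·S=0.0000
Node (2,1) S=179.6376: V=(p*·35.3396+(1−p*)·0.0000)/1.07=22.0185; Δ=(35.3396−0.0000)/(208.3796−159.8775)=0.7286; B=V−Δ·S=-108.8690
Node (2,2) S=234.1344: V=(p*·98.5559+(1−p*)·35.3396)/1.07=72.4148; Δ=(98.5559−35.3396)/(271.5959−208.3796)=1.0000; B=V−Δ·S=-161.7196
Node (1,0) S=154.8600: V=(p*·22.0185+(1−p*)·0.0000)/1.07=13.7187; Δ=(22.0185−0.0000)/(179.6376−137.8254)=0.5266; B=V−Δ·S=-67.8312
Node (1,1) S=201.8400: V=(p*·72.4148+(1−p*)·22.0185)/1.07=51.9776; Δ=(72.4148−22.0185)/(234.1344−179.6376)=0.9248; B=V−Δ·S=-134.6755
Node (0,0) S=174.0000: V=(p*·51.9776+(1−p*)·13.7187)/1.07=36.6585; Δ=(51.9776−13.7187)/(201.8400−154.8600)=0.8144; B=V−Δ·S=-105.0412
The time-0 hedge costs 36.6585, which is the no-arbitrage price.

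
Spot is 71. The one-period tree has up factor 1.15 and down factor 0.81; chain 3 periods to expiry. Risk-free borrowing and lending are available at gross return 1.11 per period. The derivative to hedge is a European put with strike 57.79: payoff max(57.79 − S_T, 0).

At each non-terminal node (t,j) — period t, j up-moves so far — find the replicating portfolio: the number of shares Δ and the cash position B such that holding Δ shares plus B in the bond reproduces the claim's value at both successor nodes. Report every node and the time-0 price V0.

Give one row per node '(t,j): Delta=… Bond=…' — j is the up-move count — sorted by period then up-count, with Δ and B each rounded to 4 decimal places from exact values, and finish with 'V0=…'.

(0,0): Delta=-0.0368 Bond=2.7513
(1,0): Delta=-0.2574 Bond=15.7385
(1,1): Delta=-0.0161 Bond=1.3627
(2,0): Delta=-1.0000 Bond=52.0631
(2,1): Delta=-0.1876 Bond=12.8573
(2,2): Delta=0.0000 Bond=0.0000
V0=0.1369

Under the risk-neutral measure, an up-move has probability p* = (R−d)/(u−d) = 0.8824 and values discount at R = 1.11.
Terminal payoffs: V(3,0)=20.0577, V(3,1)=4.2194, V(3,2)=0.0000, V(3,3)=0.0000
Node (2,0) S=46.5831: V=(p*·4.2194+(1−p*)·20.0577)/1.11=5.4800; Δ=(4.2194−20.0577)/(53.5706−37.7323)=-1.0000; B=V−Δ·S=52.0631
Node (2,1) S=66.1365: V=(p*·0.0000+(1−p*)·4.2194)/1.11=0.4472; Δ=(0.0000−4.2194)/(76.0570−53.5706)=-0.1876; B=V−Δ·S=12.8573
Node (2,2) S=93.8975: V=(p*·0.0000+(1−p*)·0.0000)/1.11=0.0000; Δ=(0.0000−0.0000)/(107.9821−76.0570)=0.0000; B=V−Δ·S=0.0000
Node (1,0) S=57.5100: V=(p*·0.4472+(1−p*)·5.4800)/1.11=0.9363; Δ=(0.4472−5.4800)/(66.1365−46.5831)=-0.2574; B=V−Δ·S=15.7385
Node (1,1) S=81.6500: V=(p*·0.0000+(1−p*)·0.4472)/1.11=0.0474; Δ=(0.0000−0.4472)/(93.8975−66.1365)=-0.0161; B=V−Δ·S=1.3627
Node (0,0) S=71.0000: V=(p*·0.0474+(1−p*)·0.9363)/1.11=0.1369; Δ=(0.0474−0.9363)/(81.6500−57.5100)=-0.0368; B=V−Δ·S=2.7513
Check: Δ(0,0)·S0 + B(0,0) = 0.1369 = V0.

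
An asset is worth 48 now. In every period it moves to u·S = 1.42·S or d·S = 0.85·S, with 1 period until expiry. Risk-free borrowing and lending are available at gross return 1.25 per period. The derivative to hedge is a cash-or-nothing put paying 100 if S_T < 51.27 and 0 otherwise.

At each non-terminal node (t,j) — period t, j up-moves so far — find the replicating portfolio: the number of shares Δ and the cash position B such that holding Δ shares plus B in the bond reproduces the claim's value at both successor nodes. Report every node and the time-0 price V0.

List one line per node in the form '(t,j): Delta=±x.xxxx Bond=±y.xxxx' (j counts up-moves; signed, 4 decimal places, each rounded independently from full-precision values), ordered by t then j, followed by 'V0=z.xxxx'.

Under the risk-neutral measure, an up-move has probability p* = (R−d)/(u−d) = 0.7018 and values discount at R = 1.25.
Terminal values V(1,·): V(1,0)=100.0000, V(1,1)=0.0000
Node (0,0) S=48.0000: V=(p*·0.0000+(1−p*)·100.0000)/1.25=23.8596; Δ=(0.0000−100.0000)/(68.1600−40.8000)=-3.6550; B=V−Δ·S=199.2982
The time-0 hedge costs 23.8596, which is the no-arbitrage price.

(0,0): Delta=-3.6550 Bond=199.2982
V0=23.8596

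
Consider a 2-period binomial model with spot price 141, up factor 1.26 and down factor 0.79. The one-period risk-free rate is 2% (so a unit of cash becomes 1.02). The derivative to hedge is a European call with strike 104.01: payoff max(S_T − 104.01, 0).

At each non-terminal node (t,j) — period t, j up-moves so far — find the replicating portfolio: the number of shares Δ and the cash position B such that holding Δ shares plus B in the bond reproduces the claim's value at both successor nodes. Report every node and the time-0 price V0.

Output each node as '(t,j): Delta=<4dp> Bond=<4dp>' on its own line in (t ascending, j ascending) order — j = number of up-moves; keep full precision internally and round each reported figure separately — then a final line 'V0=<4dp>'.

(0,0): Delta=0.8790 Bond=-78.9029
(1,0): Delta=0.6942 Bond=-59.8867
(1,1): Delta=1.0000 Bond=-101.9706
V0=45.0418

Risk-neutral probability p* = (R−d)/(u−d) = (1.02−0.79)/(1.26−0.79) = 0.4894.
At expiry t=2: V(2,0)=0.0000, V(2,1)=36.3414, V(2,2)=119.8416
  t=1,j=0: stock 111.3900 → up 140.3514 (V=36.3414), down 87.9981 (V=0.0000). Price 17.4354; hedge Δ=0.6942, bond B=-59.8867.
  t=1,j=1: stock 177.6600 → up 223.8516 (V=119.8416), down 140.3514 (V=36.3414). Price 75.6894; hedge Δ=1.0000, bond B=-101.9706.
  t=0,j=0: stock 141.0000 → up 177.6600 (V=75.6894), down 111.3900 (V=17.4354). Price 45.0418; hedge Δ=0.8790, bond B=-78.9029.
Root portfolio cost Δ·141+B reproduces V0=45.0418.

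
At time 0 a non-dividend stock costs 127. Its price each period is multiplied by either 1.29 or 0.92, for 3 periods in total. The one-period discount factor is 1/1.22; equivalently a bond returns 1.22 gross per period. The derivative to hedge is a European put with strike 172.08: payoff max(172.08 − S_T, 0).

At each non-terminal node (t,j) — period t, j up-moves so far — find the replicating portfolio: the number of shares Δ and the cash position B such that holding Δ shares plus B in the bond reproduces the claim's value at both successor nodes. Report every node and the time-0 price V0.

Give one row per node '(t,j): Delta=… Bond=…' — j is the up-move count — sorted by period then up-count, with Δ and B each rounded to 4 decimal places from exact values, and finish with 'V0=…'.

Under the risk-neutral measure, an up-move has probability p* = (R−d)/(u−d) = 0.8108 and values discount at R = 1.22.
Terminal payoffs: V(3,0)=73.1866, V(3,1)=33.4143, V(3,2)=0.0000, V(3,3)=0.0000
Node (2,0) S=107.4928: V=(p*·33.4143+(1−p*)·73.1866)/1.22=33.5564; Δ=(33.4143−73.1866)/(138.6657−98.8934)=-1.0000; B=V−Δ·S=141.0492
Node (2,1) S=150.7236: V=(p*·0.0000+(1−p*)·33.4143)/1.22=5.1817; Δ=(0.0000−33.4143)/(194.4334−138.6657)=-0.5992; B=V−Δ·S=95.4905
Node (2,2) S=211.3407: V=(p*·0.0000+(1−p*)·0.0000)/1.22=0.0000; Δ=(0.0000−0.0000)/(272.6295−194.4334)=0.0000; B=V−Δ·S=0.0000
Node (1,0) S=116.8400: V=(p*·5.1817+(1−p*)·33.5564)/1.22=8.6474; Δ=(5.1817−33.5564)/(150.7236−107.4928)=-0.6564; B=V−Δ·S=85.3359
Node (1,1) S=163.8300: V=(p*·0.0000+(1−p*)·5.1817)/1.22=0.8035; Δ=(0.0000−5.1817)/(211.3407−150.7236)=-0.0855; B=V−Δ·S=14.8080
Node (0,0) S=127.0000: V=(p*·0.8035+(1−p*)·8.6474)/1.22=1.8750; Δ=(0.8035−8.6474)/(163.8300−116.8400)=-0.1669; B=V−Δ·S=23.0747
Each (Δ,B) replicates both successor values, so the strategy is self-financing and V0 is arbitrage-free.

(0,0): Delta=-0.1669 Bond=23.0747
(1,0): Delta=-0.6564 Bond=85.3359
(1,1): Delta=-0.0855 Bond=14.8080
(2,0): Delta=-1.0000 Bond=141.0492
(2,1): Delta=-0.5992 Bond=95.4905
(2,2): Delta=0.0000 Bond=0.0000
V0=1.8750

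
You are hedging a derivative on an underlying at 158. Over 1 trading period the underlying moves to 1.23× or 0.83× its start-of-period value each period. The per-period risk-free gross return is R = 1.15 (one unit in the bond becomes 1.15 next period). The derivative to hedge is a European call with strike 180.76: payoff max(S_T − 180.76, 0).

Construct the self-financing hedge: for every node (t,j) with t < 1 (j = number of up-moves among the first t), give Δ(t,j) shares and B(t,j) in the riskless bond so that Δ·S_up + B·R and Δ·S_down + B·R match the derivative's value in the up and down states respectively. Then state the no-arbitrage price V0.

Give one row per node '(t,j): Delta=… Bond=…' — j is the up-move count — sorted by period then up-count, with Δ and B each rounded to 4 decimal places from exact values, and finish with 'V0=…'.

(0,0): Delta=0.2149 Bond=-24.5030
V0=9.4470

No-arbitrage ⇒ martingale measure with p* = (R−d)/(u−d) = 0.8000.
At expiry t=1: V(1,0)=0.0000, V(1,1)=13.5800
  t=0,j=0: stock 158.0000 → up 194.3400 (V=13.5800), down 131.1400 (V=0.0000). Price 9.4470; hedge Δ=0.2149, bond B=-24.5030.
Each (Δ,B) replicates both successor values, so the strategy is self-financing and V0 is arbitrage-free.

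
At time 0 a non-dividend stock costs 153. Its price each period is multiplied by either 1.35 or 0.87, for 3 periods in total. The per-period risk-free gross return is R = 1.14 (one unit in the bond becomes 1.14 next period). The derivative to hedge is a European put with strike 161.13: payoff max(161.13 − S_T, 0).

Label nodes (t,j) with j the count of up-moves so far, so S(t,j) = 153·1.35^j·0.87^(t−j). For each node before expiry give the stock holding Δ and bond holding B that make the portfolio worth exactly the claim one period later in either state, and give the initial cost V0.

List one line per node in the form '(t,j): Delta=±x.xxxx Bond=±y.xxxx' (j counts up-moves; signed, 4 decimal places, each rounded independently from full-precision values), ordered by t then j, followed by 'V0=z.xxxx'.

(0,0): Delta=-0.1362 Bond=25.2947
(1,0): Delta=-0.3709 Bond=60.0769
(1,1): Delta=-0.0186 Bond=4.5374
(2,0): Delta=-1.0000 Bond=141.3421
(2,1): Delta=-0.0556 Bond=11.8231
(2,2): Delta=0.0000 Bond=0.0000
V0=4.4576

The replicating-portfolio and risk-neutral prices coincide; use p* = (1.14−0.87)/(1.35−0.87) = 0.5625 for the latter.
Terminal payoffs: V(3,0)=60.3790, V(3,1)=4.7923, V(3,2)=0.0000, V(3,3)=0.0000
Node (2,0) S=115.8057: V=(p*·4.7923+(1−p*)·60.3790)/1.14=25.5364; Δ=(4.7923−60.3790)/(156.3377−100.7510)=-1.0000; B=V−Δ·S=141.3421
Node (2,1) S=179.6985: V=(p*·0.0000+(1−p*)·4.7923)/1.14=1.8392; Δ=(0.0000−4.7923)/(242.5930−156.3377)=-0.0556; B=V−Δ·S=11.8231
Node (2,2) S=278.8425: V=(p*·0.0000+(1−p*)·0.0000)/1.14=0.0000; Δ=(0.0000−0.0000)/(376.4374−242.5930)=0.0000; B=V−Δ·S=0.0000
Node (1,0) S=133.1100: V=(p*·1.8392+(1−p*)·25.5364)/1.14=10.7076; Δ=(1.8392−25.5364)/(179.6985−115.8057)=-0.3709; B=V−Δ·S=60.0769
Node (1,1) S=206.5500: V=(p*·0.0000+(1−p*)·1.8392)/1.14=0.7058; Δ=(0.0000−1.8392)/(278.8425−179.6985)=-0.0186; B=V−Δ·S=4.5374
Node (0,0) S=153.0000: V=(p*·0.7058+(1−p*)·10.7076)/1.14=4.4576; Δ=(0.7058−10.7076)/(206.5500−133.1100)=-0.1362; B=V−Δ·S=25.2947
The time-0 hedge costs 4.4576, which is the no-arbitrage price.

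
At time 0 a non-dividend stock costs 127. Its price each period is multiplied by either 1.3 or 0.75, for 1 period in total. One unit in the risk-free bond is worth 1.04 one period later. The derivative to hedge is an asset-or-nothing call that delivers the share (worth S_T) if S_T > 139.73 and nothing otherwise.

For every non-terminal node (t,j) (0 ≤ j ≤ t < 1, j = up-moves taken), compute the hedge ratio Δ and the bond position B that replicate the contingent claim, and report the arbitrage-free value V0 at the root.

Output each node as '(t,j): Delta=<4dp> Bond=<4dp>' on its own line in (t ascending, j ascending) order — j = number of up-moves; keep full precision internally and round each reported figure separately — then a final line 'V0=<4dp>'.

(0,0): Delta=2.3636 Bond=-216.4773
V0=83.7045

Since d<R<u, set p* = (R−d)/(u−d) = 0.5273; price each node as the discounted p*-expectation of its children.
At expiry t=1: V(1,0)=0.0000, V(1,1)=165.1000
(0,0): S=127.0000. Δ = (V_up−V_dn)/(S_up−S_dn) = (165.1000−0.0000)/(165.1000−95.2500) = 2.3636. V = [p*·165.1000 + (1−p*)·0.0000]/1.04 = 83.7045. B = V − Δ·S = -216.4773.
Root portfolio cost Δ·127+B reproduces V0=83.7045.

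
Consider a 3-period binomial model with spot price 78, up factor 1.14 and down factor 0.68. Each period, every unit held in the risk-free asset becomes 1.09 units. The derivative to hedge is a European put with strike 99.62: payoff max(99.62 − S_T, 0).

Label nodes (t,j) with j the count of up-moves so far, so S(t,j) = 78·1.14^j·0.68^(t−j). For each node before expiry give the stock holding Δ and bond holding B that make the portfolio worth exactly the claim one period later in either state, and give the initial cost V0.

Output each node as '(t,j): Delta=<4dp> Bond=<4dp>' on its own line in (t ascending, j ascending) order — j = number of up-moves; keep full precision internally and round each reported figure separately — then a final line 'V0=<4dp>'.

Under the risk-neutral measure, an up-move has probability p* = (R−d)/(u−d) = 0.8913 and values discount at R = 1.09.
Payoff layer (t=3): V(3,0)=75.0943, V(3,1)=58.5034, V(3,2)=30.6892, V(3,3)=0.0000
Node (2,0) S=36.0672: V=(p*·58.5034+(1−p*)·75.0943)/1.09=55.3273; Δ=(58.5034−75.0943)/(41.1166−24.5257)=-1.0000; B=V−Δ·S=91.3945
Node (2,1) S=60.4656: V=(p*·30.6892+(1−p*)·58.5034)/1.09=30.9289; Δ=(30.6892−58.5034)/(68.9308−41.1166)=-1.0000; B=V−Δ·S=91.3945
Node (2,2) S=101.3688: V=(p*·0.0000+(1−p*)·30.6892)/1.09=3.0604; Δ=(0.0000−30.6892)/(115.5604−68.9308)=-0.6581; B=V−Δ·S=69.7760
Node (1,0) S=53.0400: V=(p*·30.9289+(1−p*)·55.3273)/1.09=30.8082; Δ=(30.9289−55.3273)/(60.4656−36.0672)=-1.0000; B=V−Δ·S=83.8482
Node (1,1) S=88.9200: V=(p*·3.0604+(1−p*)·30.9289)/1.09=5.5867; Δ=(3.0604−30.9289)/(101.3688−60.4656)=-0.6813; B=V−Δ·S=66.1705
Node (0,0) S=78.0000: V=(p*·5.5867+(1−p*)·30.8082)/1.09=7.6405; Δ=(5.5867−30.8082)/(88.9200−53.0400)=-0.7029; B=V−Δ·S=62.4697
Check: Δ(0,0)·S0 + B(0,0) = 7.6405 = V0.

(0,0): Delta=-0.7029 Bond=62.4697
(1,0): Delta=-1.0000 Bond=83.8482
(1,1): Delta=-0.6813 Bond=66.1705
(2,0): Delta=-1.0000 Bond=91.3945
(2,1): Delta=-1.0000 Bond=91.3945
(2,2): Delta=-0.6581 Bond=69.7760
V0=7.6405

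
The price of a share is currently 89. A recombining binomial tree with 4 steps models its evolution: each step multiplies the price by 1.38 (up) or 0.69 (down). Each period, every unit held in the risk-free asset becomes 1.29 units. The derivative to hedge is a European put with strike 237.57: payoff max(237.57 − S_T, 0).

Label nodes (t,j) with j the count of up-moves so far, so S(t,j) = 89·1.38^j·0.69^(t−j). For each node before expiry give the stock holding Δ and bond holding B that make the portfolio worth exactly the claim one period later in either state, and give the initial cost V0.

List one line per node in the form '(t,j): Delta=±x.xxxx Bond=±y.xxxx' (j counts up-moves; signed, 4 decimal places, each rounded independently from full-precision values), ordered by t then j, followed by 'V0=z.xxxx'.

The replicating-portfolio and risk-neutral prices coincide; use p* = (1.29−0.69)/(1.38−0.69) = 0.8696 for the latter.
Payoff layer (t=4): V(4,0)=217.3963, V(4,1)=197.2225, V(4,2)=156.8750, V(4,3)=76.1801, V(4,4)=0.0000
  t=3,j=0: stock 29.2373 → up 40.3475 (V=197.2225), down 20.1737 (V=217.3963). Price 154.9255; hedge Δ=-1.0000, bond B=184.1628.
  t=3,j=1: stock 58.4746 → up 80.6950 (V=156.8750), down 40.3475 (V=197.2225). Price 125.6882; hedge Δ=-1.0000, bond B=184.1628.
  t=3,j=2: stock 116.9492 → up 161.3899 (V=76.1801), down 80.6950 (V=156.8750). Price 67.2136; hedge Δ=-1.0000, bond B=184.1628.
  t=3,j=3: stock 233.8984 → up 322.7798 (V=0.0000), down 161.3899 (V=76.1801). Price 7.7027; hedge Δ=-0.4720, bond B=118.1087.
  t=2,j=0: stock 42.3729 → up 58.4746 (V=125.6882), down 29.2373 (V=154.9255). Price 100.3890; hedge Δ=-1.0000, bond B=142.7619.
  t=2,j=1: stock 84.7458 → up 116.9492 (V=67.2136), down 58.4746 (V=125.6882). Price 58.0161; hedge Δ=-1.0000, bond B=142.7619.
  t=2,j=2: stock 169.4916 → up 233.8984 (V=7.7027), down 116.9492 (V=67.2136). Price 11.9884; hedge Δ=-0.5089, bond B=98.2360.
  t=1,j=0: stock 61.4100 → up 84.7458 (V=58.0161), down 42.3729 (V=100.3890). Price 49.2581; hedge Δ=-1.0000, bond B=110.6681.
  t=1,j=1: stock 122.8200 → up 169.4916 (V=11.9884), down 84.7458 (V=58.0161). Price 13.9473; hedge Δ=-0.5431, bond B=80.6540.
  t=0,j=0: stock 89.0000 → up 122.8200 (V=13.9473), down 61.4100 (V=49.2581). Price 14.3822; hedge Δ=-0.5750, bond B=65.5573.
Each (Δ,B) replicates both successor values, so the strategy is self-financing and V0 is arbitrage-free.

(0,0): Delta=-0.5750 Bond=65.5573
(1,0): Delta=-1.0000 Bond=110.6681
(1,1): Delta=-0.5431 Bond=80.6540
(2,0): Delta=-1.0000 Bond=142.7619
(2,1): Delta=-1.0000 Bond=142.7619
(2,2): Delta=-0.5089 Bond=98.2360
(3,0): Delta=-1.0000 Bond=184.1628
(3,1): Delta=-1.0000 Bond=184.1628
(3,2): Delta=-1.0000 Bond=184.1628
(3,3): Delta=-0.4720 Bond=118.1087
V0=14.3822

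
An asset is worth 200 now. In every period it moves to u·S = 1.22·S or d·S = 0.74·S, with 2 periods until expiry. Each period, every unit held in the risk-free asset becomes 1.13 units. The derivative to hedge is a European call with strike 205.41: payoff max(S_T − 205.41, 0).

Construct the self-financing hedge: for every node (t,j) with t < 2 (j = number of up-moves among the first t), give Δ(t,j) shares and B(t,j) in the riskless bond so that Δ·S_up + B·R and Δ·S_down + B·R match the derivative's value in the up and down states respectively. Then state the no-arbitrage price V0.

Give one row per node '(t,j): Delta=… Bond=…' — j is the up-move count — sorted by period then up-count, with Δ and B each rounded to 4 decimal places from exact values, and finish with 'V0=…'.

The replicating-portfolio and risk-neutral prices coincide; use p* = (1.13−0.74)/(1.22−0.74) = 0.8125 for the latter.
Terminal values V(2,·): V(2,0)=0.0000, V(2,1)=0.0000, V(2,2)=92.2700
Node (1,0) S=148.0000: V=(p*·0.0000+(1−p*)·0.0000)/1.13=0.0000; Δ=(0.0000−0.0000)/(180.5600−109.5200)=0.0000; B=V−Δ·S=0.0000
Node (1,1) S=244.0000: V=(p*·92.2700+(1−p*)·0.0000)/1.13=66.3446; Δ=(92.2700−0.0000)/(297.6800−180.5600)=0.7878; B=V−Δ·S=-125.8846
Node (0,0) S=200.0000: V=(p*·66.3446+(1−p*)·0.0000)/1.13=47.7035; Δ=(66.3446−0.0000)/(244.0000−148.0000)=0.6911; B=V−Δ·S=-90.5144
Self-financing check: at every node Δ·S+B equals the discounted successor values.

(0,0): Delta=0.6911 Bond=-90.5144
(1,0): Delta=0.0000 Bond=0.0000
(1,1): Delta=0.7878 Bond=-125.8846
V0=47.7035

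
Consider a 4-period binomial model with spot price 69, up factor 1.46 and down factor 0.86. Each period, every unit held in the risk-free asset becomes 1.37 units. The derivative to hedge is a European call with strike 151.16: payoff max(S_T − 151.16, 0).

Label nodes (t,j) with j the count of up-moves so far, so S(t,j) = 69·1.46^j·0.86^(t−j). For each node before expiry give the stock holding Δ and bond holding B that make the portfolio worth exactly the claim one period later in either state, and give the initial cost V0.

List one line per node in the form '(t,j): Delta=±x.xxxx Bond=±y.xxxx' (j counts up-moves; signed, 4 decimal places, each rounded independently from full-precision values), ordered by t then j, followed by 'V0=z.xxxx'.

(0,0): Delta=0.8456 Bond=-30.7853
(1,0): Delta=0.3623 Bond=-13.4974
(1,1): Delta=0.8959 Bond=-47.2368
(2,0): Delta=0.0000 Bond=0.0000
(2,1): Delta=0.4000 Bond=-21.7547
(2,2): Delta=0.9474 Bond=-72.2956
(3,0): Delta=0.0000 Bond=0.0000
(3,1): Delta=0.0000 Bond=0.0000
(3,2): Delta=0.4416 Bond=-35.0635
(3,3): Delta=1.0000 Bond=-110.3358
V0=27.5637

Under the risk-neutral measure, an up-move has probability p* = (R−d)/(u−d) = 0.8500 and values discount at R = 1.37.
Payoff layer (t=4): V(4,0)=0.0000, V(4,1)=0.0000, V(4,2)=0.0000, V(4,3)=33.5142, V(4,4)=162.3566
Node (3,0) S=43.8879: V=(p*·0.0000+(1−p*)·0.0000)/1.37=0.0000; Δ=(0.0000−0.0000)/(64.0763−37.7436)=0.0000; B=V−Δ·S=0.0000
Node (3,1) S=74.5073: V=(p*·0.0000+(1−p*)·0.0000)/1.37=0.0000; Δ=(0.0000−0.0000)/(108.7807−64.0763)=0.0000; B=V−Δ·S=0.0000
Node (3,2) S=126.4891: V=(p*·33.5142+(1−p*)·0.0000)/1.37=20.7935; Δ=(33.5142−0.0000)/(184.6742−108.7807)=0.4416; B=V−Δ·S=-35.0635
Node (3,3) S=214.7374: V=(p*·162.3566+(1−p*)·33.5142)/1.37=104.4016; Δ=(162.3566−33.5142)/(313.5166−184.6742)=1.0000; B=V−Δ·S=-110.3358
Node (2,0) S=51.0324: V=(p*·0.0000+(1−p*)·0.0000)/1.37=0.0000; Δ=(0.0000−0.0000)/(74.5073−43.8879)=0.0000; B=V−Δ·S=0.0000
Node (2,1) S=86.6364: V=(p*·20.7935+(1−p*)·0.0000)/1.37=12.9010; Δ=(20.7935−0.0000)/(126.4891−74.5073)=0.4000; B=V−Δ·S=-21.7547
Node (2,2) S=147.0804: V=(p*·104.4016+(1−p*)·20.7935)/1.37=67.0514; Δ=(104.4016−20.7935)/(214.7374−126.4891)=0.9474; B=V−Δ·S=-72.2956
Node (1,0) S=59.3400: V=(p*·12.9010+(1−p*)·0.0000)/1.37=8.0043; Δ=(12.9010−0.0000)/(86.6364−51.0324)=0.3623; B=V−Δ·S=-13.4974
Node (1,1) S=100.7400: V=(p*·67.0514+(1−p*)·12.9010)/1.37=43.0137; Δ=(67.0514−12.9010)/(147.0804−86.6364)=0.8959; B=V−Δ·S=-47.2368
Node (0,0) S=69.0000: V=(p*·43.0137+(1−p*)·8.0043)/1.37=27.5637; Δ=(43.0137−8.0043)/(100.7400−59.3400)=0.8456; B=V−Δ·S=-30.7853
Each (Δ,B) replicates both successor values, so the strategy is self-financing and V0 is arbitrage-free.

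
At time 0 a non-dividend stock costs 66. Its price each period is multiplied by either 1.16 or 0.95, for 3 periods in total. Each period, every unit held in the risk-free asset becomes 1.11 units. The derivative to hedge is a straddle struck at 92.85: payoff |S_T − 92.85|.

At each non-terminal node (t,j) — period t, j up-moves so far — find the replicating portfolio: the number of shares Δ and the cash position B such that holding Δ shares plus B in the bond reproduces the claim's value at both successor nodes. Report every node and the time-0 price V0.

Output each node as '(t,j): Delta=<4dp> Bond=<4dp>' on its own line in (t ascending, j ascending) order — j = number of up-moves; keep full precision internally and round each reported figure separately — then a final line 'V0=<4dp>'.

(0,0): Delta=-0.3086 Bond=28.8384
(1,0): Delta=-1.0000 Bond=75.3591
(1,1): Delta=-0.1317 Bond=18.4643
(2,0): Delta=-1.0000 Bond=83.6486
(2,1): Delta=-1.0000 Bond=83.6486
(2,2): Delta=0.0905 Bond=0.7599
V0=8.4684

The replicating-portfolio and risk-neutral prices coincide; use p* = (1.11−0.95)/(1.16−0.95) = 0.7619 for the latter.
Terminal values V(3,·): V(3,0)=36.2632, V(3,1)=23.7546, V(3,2)=8.4809, V(3,3)=10.1691
  t=2,j=0: stock 59.5650 → up 69.0954 (V=23.7546), down 56.5867 (V=36.2632). Price 24.0836; hedge Δ=-1.0000, bond B=83.6486.
  t=2,j=1: stock 72.7320 → up 84.3691 (V=8.4809), down 69.0954 (V=23.7546). Price 10.9166; hedge Δ=-1.0000, bond B=83.6486.
  t=2,j=2: stock 88.8096 → up 103.0191 (V=10.1691), down 84.3691 (V=8.4809). Price 8.7993; hedge Δ=0.0905, bond B=0.7599.
  t=1,j=0: stock 62.7000 → up 72.7320 (V=10.9166), down 59.5650 (V=24.0836). Price 12.6591; hedge Δ=-1.0000, bond B=75.3591.
  t=1,j=1: stock 76.5600 → up 88.8096 (V=8.7993), down 72.7320 (V=10.9166). Price 8.3814; hedge Δ=-0.1317, bond B=18.4643.
  t=0,j=0: stock 66.0000 → up 76.5600 (V=8.3814), down 62.7000 (V=12.6591). Price 8.4684; hedge Δ=-0.3086, bond B=28.8384.
Root portfolio cost Δ·66+B reproduces V0=8.4684.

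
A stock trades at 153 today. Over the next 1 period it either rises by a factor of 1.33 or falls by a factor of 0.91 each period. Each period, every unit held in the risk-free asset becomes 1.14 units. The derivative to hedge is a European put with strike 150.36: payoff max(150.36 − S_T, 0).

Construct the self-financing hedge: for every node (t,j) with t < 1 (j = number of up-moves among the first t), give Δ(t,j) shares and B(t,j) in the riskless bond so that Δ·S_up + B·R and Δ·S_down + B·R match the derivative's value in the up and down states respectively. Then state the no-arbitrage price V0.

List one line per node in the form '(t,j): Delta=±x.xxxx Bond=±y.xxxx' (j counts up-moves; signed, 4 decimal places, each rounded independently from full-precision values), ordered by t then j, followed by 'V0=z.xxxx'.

(0,0): Delta=-0.1732 Bond=30.9167
V0=4.4167

No-arbitrage ⇒ martingale measure with p* = (R−d)/(u−d) = 0.5476.
At expiry t=1: V(1,0)=11.1300, V(1,1)=0.0000
(0,0): S=153.0000. Δ = (V_up−V_dn)/(S_up−S_dn) = (0.0000−11.1300)/(203.4900−139.2300) = -0.1732. V = [p*·0.0000 + (1−p*)·11.1300]/1.14 = 4.4167. B = V − Δ·S = 30.9167.
Self-financing check: at every node Δ·S+B equals the discounted successor values.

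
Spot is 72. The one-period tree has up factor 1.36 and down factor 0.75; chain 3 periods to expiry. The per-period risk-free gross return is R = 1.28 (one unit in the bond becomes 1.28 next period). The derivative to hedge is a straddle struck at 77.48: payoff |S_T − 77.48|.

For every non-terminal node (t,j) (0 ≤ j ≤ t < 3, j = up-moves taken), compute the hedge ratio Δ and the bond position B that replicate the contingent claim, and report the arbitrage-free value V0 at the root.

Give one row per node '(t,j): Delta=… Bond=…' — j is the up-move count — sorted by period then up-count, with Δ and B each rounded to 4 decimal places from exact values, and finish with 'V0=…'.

(0,0): Delta=0.8463 Bond=-24.8204
(1,0): Delta=-0.0769 Bond=18.0819
(1,1): Delta=0.9232 Bond=-39.2949
(2,0): Delta=-1.0000 Bond=60.5313
(2,1): Delta=0.0000 Bond=17.5015
(2,2): Delta=1.0000 Bond=-60.5313
V0=36.1137

No-arbitrage ⇒ martingale measure with p* = (R−d)/(u−d) = 0.8689.
Terminal values V(3,·): V(3,0)=47.1050, V(3,1)=22.4000, V(3,2)=22.3984, V(3,3)=103.6328
  t=2,j=0: stock 40.5000 → up 55.0800 (V=22.4000), down 30.3750 (V=47.1050). Price 20.0313; hedge Δ=-1.0000, bond B=60.5312.
  t=2,j=1: stock 73.4400 → up 99.8784 (V=22.3984), down 55.0800 (V=22.4000). Price 17.4989; hedge Δ=0.0000, bond B=17.5015.
  t=2,j=2: stock 133.1712 → up 181.1128 (V=103.6328), down 99.8784 (V=22.3984). Price 72.6400; hedge Δ=1.0000, bond B=-60.5312.
  t=1,j=0: stock 54.0000 → up 73.4400 (V=17.4989), down 40.5000 (V=20.0313). Price 13.9305; hedge Δ=-0.0769, bond B=18.0819.
  t=1,j=1: stock 97.9200 → up 133.1712 (V=72.6400), down 73.4400 (V=17.4989). Price 51.1003; hedge Δ=0.9232, bond B=-39.2949.
  t=0,j=0: stock 72.0000 → up 97.9200 (V=51.1003), down 54.0000 (V=13.9305). Price 36.1137; hedge Δ=0.8463, bond B=-24.8204.
Each (Δ,B) replicates both successor values, so the strategy is self-financing and V0 is arbitrage-free.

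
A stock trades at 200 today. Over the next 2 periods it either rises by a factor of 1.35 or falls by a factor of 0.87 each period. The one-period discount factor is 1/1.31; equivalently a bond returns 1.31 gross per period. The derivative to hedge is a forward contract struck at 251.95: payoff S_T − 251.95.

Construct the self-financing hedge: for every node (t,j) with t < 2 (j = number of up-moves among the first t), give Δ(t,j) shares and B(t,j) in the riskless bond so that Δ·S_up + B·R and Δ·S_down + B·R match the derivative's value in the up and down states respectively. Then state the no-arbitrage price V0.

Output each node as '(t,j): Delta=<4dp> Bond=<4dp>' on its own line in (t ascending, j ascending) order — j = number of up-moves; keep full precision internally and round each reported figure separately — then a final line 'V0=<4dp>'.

The replicating-portfolio and risk-neutral prices coincide; use p* = (1.31−0.87)/(1.35−0.87) = 0.9167 for the latter.
Terminal payoffs: V(2,0)=-100.5700, V(2,1)=-17.0500, V(2,2)=112.5500
(1,0): S=174.0000. Δ = (V_up−V_dn)/(S_up−S_dn) = (-17.0500−-100.5700)/(234.9000−151.3800) = 1.0000. V = [p*·-17.0500 + (1−p*)·-100.5700]/1.31 = -18.3282. B = V − Δ·S = -192.3282.
(1,1): S=270.0000. Δ = (V_up−V_dn)/(S_up−S_dn) = (112.5500−-17.0500)/(364.5000−234.9000) = 1.0000. V = [p*·112.5500 + (1−p*)·-17.0500]/1.31 = 77.6718. B = V − Δ·S = -192.3282.
(0,0): S=200.0000. Δ = (V_up−V_dn)/(S_up−S_dn) = (77.6718−-18.3282)/(270.0000−174.0000) = 1.0000. V = [p*·77.6718 + (1−p*)·-18.3282]/1.31 = 53.1845. B = V − Δ·S = -146.8155.
Root portfolio cost Δ·200+B reproduces V0=53.1845.

(0,0): Delta=1.0000 Bond=-146.8155
(1,0): Delta=1.0000 Bond=-192.3282
(1,1): Delta=1.0000 Bond=-192.3282
V0=53.1845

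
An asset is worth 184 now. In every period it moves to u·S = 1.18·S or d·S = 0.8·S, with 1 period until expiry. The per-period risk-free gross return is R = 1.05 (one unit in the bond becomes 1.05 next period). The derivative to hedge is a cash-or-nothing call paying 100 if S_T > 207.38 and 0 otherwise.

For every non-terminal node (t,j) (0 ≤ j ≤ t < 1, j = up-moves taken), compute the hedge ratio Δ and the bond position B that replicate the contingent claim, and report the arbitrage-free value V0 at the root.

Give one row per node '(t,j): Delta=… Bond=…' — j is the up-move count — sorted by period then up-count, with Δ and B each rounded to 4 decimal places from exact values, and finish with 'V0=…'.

Since d<R<u, set p* = (R−d)/(u−d) = 0.6579; price each node as the discounted p*-expectation of its children.
At expiry t=1: V(1,0)=0.0000, V(1,1)=100.0000
  t=0,j=0: stock 184.0000 → up 217.1200 (V=100.0000), down 147.2000 (V=0.0000). Price 62.6566; hedge Δ=1.4302, bond B=-200.5013.
Each (Δ,B) replicates both successor values, so the strategy is self-financing and V0 is arbitrage-free.

(0,0): Delta=1.4302 Bond=-200.5013
V0=62.6566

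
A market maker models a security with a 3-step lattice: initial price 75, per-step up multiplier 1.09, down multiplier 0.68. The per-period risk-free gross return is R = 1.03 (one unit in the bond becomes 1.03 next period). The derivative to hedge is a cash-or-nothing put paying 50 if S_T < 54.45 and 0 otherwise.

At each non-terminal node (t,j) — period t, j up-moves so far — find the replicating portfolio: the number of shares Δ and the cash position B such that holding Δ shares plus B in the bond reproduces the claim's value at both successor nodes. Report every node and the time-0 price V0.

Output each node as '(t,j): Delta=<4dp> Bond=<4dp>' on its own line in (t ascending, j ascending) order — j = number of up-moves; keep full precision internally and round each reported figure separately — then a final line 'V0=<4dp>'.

(0,0): Delta=-0.3829 Bond=31.3736
(1,0): Delta=-1.9818 Bond=113.8573
(1,1): Delta=-0.2119 Bond=18.3360
(2,0): Delta=0.0000 Bond=48.5437
(2,1): Delta=-2.1938 Bond=129.0552
(2,2): Delta=0.0000 Bond=0.0000
V0=2.6530

The replicating-portfolio and risk-neutral prices coincide; use p* = (1.03−0.68)/(1.09−0.68) = 0.8537 for the latter.
At expiry t=3: V(3,0)=50.0000, V(3,1)=50.0000, V(3,2)=0.0000, V(3,3)=0.0000
Node (2,0) S=34.6800: V=(p*·50.0000+(1−p*)·50.0000)/1.03=48.5437; Δ=(50.0000−50.0000)/(37.8012−23.5824)=0.0000; B=V−Δ·S=48.5437
Node (2,1) S=55.5900: V=(p*·0.0000+(1−p*)·50.0000)/1.03=7.1040; Δ=(0.0000−50.0000)/(60.5931−37.8012)=-2.1938; B=V−Δ·S=129.0552
Node (2,2) S=89.1075: V=(p*·0.0000+(1−p*)·0.0000)/1.03=0.0000; Δ=(0.0000−0.0000)/(97.1272−60.5931)=0.0000; B=V−Δ·S=0.0000
Node (1,0) S=51.0000: V=(p*·7.1040+(1−p*)·48.5437)/1.03=12.7848; Δ=(7.1040−48.5437)/(55.5900−34.6800)=-1.9818; B=V−Δ·S=113.8573
Node (1,1) S=81.7500: V=(p*·0.0000+(1−p*)·7.1040)/1.03=1.0093; Δ=(0.0000−7.1040)/(89.1075−55.5900)=-0.2119; B=V−Δ·S=18.3360
Node (0,0) S=75.0000: V=(p*·1.0093+(1−p*)·12.7848)/1.03=2.6530; Δ=(1.0093−12.7848)/(81.7500−51.0000)=-0.3829; B=V−Δ·S=31.3736
Check: Δ(0,0)·S0 + B(0,0) = 2.6530 = V0.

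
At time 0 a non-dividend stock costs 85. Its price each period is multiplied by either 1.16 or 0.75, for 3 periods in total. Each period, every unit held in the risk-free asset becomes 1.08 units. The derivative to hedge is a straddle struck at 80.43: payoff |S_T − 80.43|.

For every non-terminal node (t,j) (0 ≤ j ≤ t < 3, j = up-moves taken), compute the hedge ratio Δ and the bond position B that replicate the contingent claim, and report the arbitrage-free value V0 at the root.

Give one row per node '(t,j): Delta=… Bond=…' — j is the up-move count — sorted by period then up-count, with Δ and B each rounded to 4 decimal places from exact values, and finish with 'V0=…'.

No-arbitrage ⇒ martingale measure with p* = (R−d)/(u−d) = 0.8049.
At expiry t=3: V(3,0)=44.5706, V(3,1)=24.9675, V(3,2)=5.3520, V(3,3)=52.2462
Node (2,0) S=47.8125: V=(p*·24.9675+(1−p*)·44.5706)/1.08=26.6597; Δ=(24.9675−44.5706)/(55.4625−35.8594)=-1.0000; B=V−Δ·S=74.4722
Node (2,1) S=73.9500: V=(p*·5.3520+(1−p*)·24.9675)/1.08=8.4995; Δ=(5.3520−24.9675)/(85.7820−55.4625)=-0.6470; B=V−Δ·S=56.3421
Node (2,2) S=114.3760: V=(p*·52.2462+(1−p*)·5.3520)/1.08=39.9038; Δ=(52.2462−5.3520)/(132.6762−85.7820)=1.0000; B=V−Δ·S=-74.4722
Node (1,0) S=63.7500: V=(p*·8.4995+(1−p*)·26.6597)/1.08=11.1509; Δ=(8.4995−26.6597)/(73.9500−47.8125)=-0.6948; B=V−Δ·S=55.4442
Node (1,1) S=98.6000: V=(p*·39.9038+(1−p*)·8.4995)/1.08=31.2742; Δ=(39.9038−8.4995)/(114.3760−73.9500)=0.7768; B=V−Δ·S=-45.3217
Node (0,0) S=85.0000: V=(p*·31.2742+(1−p*)·11.1509)/1.08=25.3219; Δ=(31.2742−11.1509)/(98.6000−63.7500)=0.5774; B=V−Δ·S=-23.7593
Self-financing check: at every node Δ·S+B equals the discounted successor values.

(0,0): Delta=0.5774 Bond=-23.7593
(1,0): Delta=-0.6948 Bond=55.4442
(1,1): Delta=0.7768 Bond=-45.3217
(2,0): Delta=-1.0000 Bond=74.4722
(2,1): Delta=-0.6470 Bond=56.3421
(2,2): Delta=1.0000 Bond=-74.4722
V0=25.3219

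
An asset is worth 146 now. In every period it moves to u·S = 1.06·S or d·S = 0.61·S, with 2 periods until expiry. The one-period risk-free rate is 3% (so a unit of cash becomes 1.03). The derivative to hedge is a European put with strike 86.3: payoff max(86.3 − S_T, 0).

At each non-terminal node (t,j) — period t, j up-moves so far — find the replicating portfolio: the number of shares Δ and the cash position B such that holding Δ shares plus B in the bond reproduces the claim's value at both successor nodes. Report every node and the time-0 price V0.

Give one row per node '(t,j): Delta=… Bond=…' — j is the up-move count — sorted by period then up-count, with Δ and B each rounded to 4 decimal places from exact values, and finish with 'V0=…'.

(0,0): Delta=-0.0315 Bond=4.7328
(1,0): Delta=-0.7978 Bond=73.1215
(1,1): Delta=0.0000 Bond=0.0000
V0=0.1339

Since d<R<u, set p* = (R−d)/(u−d) = 0.9333; price each node as the discounted p*-expectation of its children.
Payoff layer (t=2): V(2,0)=31.9734, V(2,1)=0.0000, V(2,2)=0.0000
(1,0): S=89.0600. Δ = (V_up−V_dn)/(S_up−S_dn) = (0.0000−31.9734)/(94.4036−54.3266) = -0.7978. V = [p*·0.0000 + (1−p*)·31.9734]/1.03 = 2.0695. B = V − Δ·S = 73.1215.
(1,1): S=154.7600. Δ = (V_up−V_dn)/(S_up−S_dn) = (0.0000−0.0000)/(164.0456−94.4036) = 0.0000. V = [p*·0.0000 + (1−p*)·0.0000]/1.03 = 0.0000. B = V − Δ·S = 0.0000.
(0,0): S=146.0000. Δ = (V_up−V_dn)/(S_up−S_dn) = (0.0000−2.0695)/(154.7600−89.0600) = -0.0315. V = [p*·0.0000 + (1−p*)·2.0695]/1.03 = 0.1339. B = V − Δ·S = 4.7328.
Each (Δ,B) replicates both successor values, so the strategy is self-financing and V0 is arbitrage-free.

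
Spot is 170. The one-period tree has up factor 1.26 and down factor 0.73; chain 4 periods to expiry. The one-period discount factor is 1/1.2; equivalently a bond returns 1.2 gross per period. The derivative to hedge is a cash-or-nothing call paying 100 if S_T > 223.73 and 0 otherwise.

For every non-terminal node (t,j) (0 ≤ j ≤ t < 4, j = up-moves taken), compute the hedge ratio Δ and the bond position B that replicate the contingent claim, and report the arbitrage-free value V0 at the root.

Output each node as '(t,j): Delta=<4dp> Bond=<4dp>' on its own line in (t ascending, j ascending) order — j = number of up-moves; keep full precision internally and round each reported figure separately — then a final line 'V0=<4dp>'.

Under the risk-neutral measure, an up-move has probability p* = (R−d)/(u−d) = 0.8868 and values discount at R = 1.2.
At expiry t=4: V(4,0)=0.0000, V(4,1)=0.0000, V(4,2)=0.0000, V(4,3)=100.0000, V(4,4)=100.0000
Node (3,0) S=66.1329: V=(p*·0.0000+(1−p*)·0.0000)/1.2=0.0000; Δ=(0.0000−0.0000)/(83.3274−48.2770)=0.0000; B=V−Δ·S=0.0000
Node (3,1) S=114.1472: V=(p*·0.0000+(1−p*)·0.0000)/1.2=0.0000; Δ=(0.0000−0.0000)/(143.8254−83.3274)=0.0000; B=V−Δ·S=0.0000
Node (3,2) S=197.0212: V=(p*·100.0000+(1−p*)·0.0000)/1.2=73.8994; Δ=(100.0000−0.0000)/(248.2467−143.8254)=0.9577; B=V−Δ·S=-114.7799
Node (3,3) S=340.0639: V=(p*·100.0000+(1−p*)·100.0000)/1.2=83.3333; Δ=(100.0000−100.0000)/(428.4805−248.2467)=0.0000; B=V−Δ·S=83.3333
Node (2,0) S=90.5930: V=(p*·0.0000+(1−p*)·0.0000)/1.2=0.0000; Δ=(0.0000−0.0000)/(114.1472−66.1329)=0.0000; B=V−Δ·S=0.0000
Node (2,1) S=156.3660: V=(p*·73.8994+(1−p*)·0.0000)/1.2=54.6112; Δ=(73.8994−0.0000)/(197.0212−114.1472)=0.8917; B=V−Δ·S=-84.8216
Node (2,2) S=269.8920: V=(p*·83.3333+(1−p*)·73.8994)/1.2=68.5544; Δ=(83.3333−73.8994)/(340.0639−197.0212)=0.0660; B=V−Δ·S=50.7545
Node (1,0) S=124.1000: V=(p*·54.6112+(1−p*)·0.0000)/1.2=40.3573; Δ=(54.6112−0.0000)/(156.3660−90.5930)=0.8303; B=V−Δ·S=-62.6826
Node (1,1) S=214.2000: V=(p*·68.5544+(1−p*)·54.6112)/1.2=55.8133; Δ=(68.5544−54.6112)/(269.8920−156.3660)=0.1228; B=V−Δ·S=29.5052
Node (0,0) S=170.0000: V=(p*·55.8133+(1−p*)·40.3573)/1.2=45.0530; Δ=(55.8133−40.3573)/(214.2000−124.1000)=0.1715; B=V−Δ·S=15.8907
Check: Δ(0,0)·S0 + B(0,0) = 45.0530 = V0.

(0,0): Delta=0.1715 Bond=15.8907
(1,0): Delta=0.8303 Bond=-62.6826
(1,1): Delta=0.1228 Bond=29.5052
(2,0): Delta=0.0000 Bond=0.0000
(2,1): Delta=0.8917 Bond=-84.8216
(2,2): Delta=0.0660 Bond=50.7545
(3,0): Delta=0.0000 Bond=0.0000
(3,1): Delta=0.0000 Bond=0.0000
(3,2): Delta=0.9577 Bond=-114.7799
(3,3): Delta=0.0000 Bond=83.3333
V0=45.0530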